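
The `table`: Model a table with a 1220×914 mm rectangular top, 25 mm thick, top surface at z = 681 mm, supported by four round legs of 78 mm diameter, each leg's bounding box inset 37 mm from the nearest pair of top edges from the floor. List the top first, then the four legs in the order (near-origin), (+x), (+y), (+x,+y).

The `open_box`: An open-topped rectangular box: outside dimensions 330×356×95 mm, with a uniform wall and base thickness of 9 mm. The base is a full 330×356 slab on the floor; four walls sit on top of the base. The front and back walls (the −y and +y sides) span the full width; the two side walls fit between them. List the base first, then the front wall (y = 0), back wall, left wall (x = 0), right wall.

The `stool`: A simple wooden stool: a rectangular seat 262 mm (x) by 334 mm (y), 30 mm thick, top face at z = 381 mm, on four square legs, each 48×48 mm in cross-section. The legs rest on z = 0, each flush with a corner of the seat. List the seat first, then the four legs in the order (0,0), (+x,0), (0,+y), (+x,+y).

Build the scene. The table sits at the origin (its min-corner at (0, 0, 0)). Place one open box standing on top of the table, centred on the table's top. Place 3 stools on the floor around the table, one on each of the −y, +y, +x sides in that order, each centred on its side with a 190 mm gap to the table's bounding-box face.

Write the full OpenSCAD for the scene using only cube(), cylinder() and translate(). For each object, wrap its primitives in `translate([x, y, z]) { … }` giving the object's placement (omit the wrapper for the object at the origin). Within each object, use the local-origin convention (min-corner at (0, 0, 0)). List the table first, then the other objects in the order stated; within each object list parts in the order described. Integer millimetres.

translate([0, 0, 656]) cube([1220, 914, 25]);
translate([76, 76, 0]) cylinder(h = 656, r = 39);
translate([1144, 76, 0]) cylinder(h = 656, r = 39);
translate([76, 838, 0]) cylinder(h = 656, r = 39);
translate([1144, 838, 0]) cylinder(h = 656, r = 39);
translate([445, 279, 681]) {
  cube([330, 356, 9]);
  translate([0, 0, 9]) cube([330, 9, 86]);
  translate([0, 347, 9]) cube([330, 9, 86]);
  translate([0, 9, 9]) cube([9, 338, 86]);
  translate([321, 9, 9]) cube([9, 338, 86]);
}
translate([479, -524, 0]) {
  translate([0, 0, 351]) cube([262, 334, 30]);
  cube([48, 48, 351]);
  translate([214, 0, 0]) cube([48, 48, 351]);
  translate([0, 286, 0]) cube([48, 48, 351]);
  translate([214, 286, 0]) cube([48, 48, 351]);
}
translate([479, 1104, 0]) {
  translate([0, 0, 351]) cube([262, 334, 30]);
  cube([48, 48, 351]);
  translate([214, 0, 0]) cube([48, 48, 351]);
  translate([0, 286, 0]) cube([48, 48, 351]);
  translate([214, 286, 0]) cube([48, 48, 351]);
}
translate([1410, 290, 0]) {
  translate([0, 0, 351]) cube([262, 334, 30]);
  cube([48, 48, 351]);
  translate([214, 0, 0]) cube([48, 48, 351]);
  translate([0, 286, 0]) cube([48, 48, 351]);
  translate([214, 286, 0]) cube([48, 48, 351]);
}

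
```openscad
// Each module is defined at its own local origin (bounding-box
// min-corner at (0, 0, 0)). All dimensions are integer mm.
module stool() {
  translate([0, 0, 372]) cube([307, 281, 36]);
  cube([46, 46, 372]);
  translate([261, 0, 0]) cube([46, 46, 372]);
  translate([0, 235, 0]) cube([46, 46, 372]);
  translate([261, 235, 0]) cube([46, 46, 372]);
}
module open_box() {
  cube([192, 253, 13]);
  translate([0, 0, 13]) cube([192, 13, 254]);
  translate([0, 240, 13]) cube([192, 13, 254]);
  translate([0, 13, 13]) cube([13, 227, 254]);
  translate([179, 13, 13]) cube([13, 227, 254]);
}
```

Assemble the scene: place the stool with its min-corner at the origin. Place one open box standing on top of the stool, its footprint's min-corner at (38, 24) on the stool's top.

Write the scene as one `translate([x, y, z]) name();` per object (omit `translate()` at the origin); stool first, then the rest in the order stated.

stool();
translate([38, 24, 408]) open_box();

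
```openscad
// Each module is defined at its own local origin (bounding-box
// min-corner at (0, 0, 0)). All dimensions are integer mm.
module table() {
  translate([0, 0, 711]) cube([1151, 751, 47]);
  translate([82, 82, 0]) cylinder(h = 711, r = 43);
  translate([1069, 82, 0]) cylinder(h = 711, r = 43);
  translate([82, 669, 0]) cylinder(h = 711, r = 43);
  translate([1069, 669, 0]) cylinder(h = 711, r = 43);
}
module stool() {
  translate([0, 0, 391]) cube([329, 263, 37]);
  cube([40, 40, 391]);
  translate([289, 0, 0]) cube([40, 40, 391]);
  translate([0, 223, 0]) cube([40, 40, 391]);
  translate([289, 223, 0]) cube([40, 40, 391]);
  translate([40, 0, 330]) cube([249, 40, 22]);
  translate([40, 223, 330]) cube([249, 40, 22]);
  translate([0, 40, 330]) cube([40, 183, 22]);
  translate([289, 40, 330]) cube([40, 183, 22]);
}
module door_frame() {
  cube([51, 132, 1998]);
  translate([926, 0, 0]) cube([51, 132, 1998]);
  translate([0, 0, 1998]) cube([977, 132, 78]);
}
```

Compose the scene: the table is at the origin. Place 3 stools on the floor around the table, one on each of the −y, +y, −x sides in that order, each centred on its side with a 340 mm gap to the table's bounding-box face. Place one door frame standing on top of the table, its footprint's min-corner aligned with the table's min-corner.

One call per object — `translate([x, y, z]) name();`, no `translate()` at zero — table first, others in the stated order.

table();
translate([411, -603, 0]) stool();
translate([411, 1091, 0]) stool();
translate([-669, 244, 0]) stool();
translate([0, 0, 758]) door_frame();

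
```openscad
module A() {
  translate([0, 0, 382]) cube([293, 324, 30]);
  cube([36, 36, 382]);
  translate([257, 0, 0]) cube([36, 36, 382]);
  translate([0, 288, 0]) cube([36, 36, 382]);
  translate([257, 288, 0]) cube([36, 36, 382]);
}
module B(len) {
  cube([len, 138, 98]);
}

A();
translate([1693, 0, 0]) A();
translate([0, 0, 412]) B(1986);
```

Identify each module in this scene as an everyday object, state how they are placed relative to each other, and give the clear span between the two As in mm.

A is a stool. B is a beam. A beam spans the tops of two stools. The clear span between the two stools is 1400 mm.

Second stool starts at x = 1693; first ends at x = 293; clear span = 1693 − 293 = 1400 mm.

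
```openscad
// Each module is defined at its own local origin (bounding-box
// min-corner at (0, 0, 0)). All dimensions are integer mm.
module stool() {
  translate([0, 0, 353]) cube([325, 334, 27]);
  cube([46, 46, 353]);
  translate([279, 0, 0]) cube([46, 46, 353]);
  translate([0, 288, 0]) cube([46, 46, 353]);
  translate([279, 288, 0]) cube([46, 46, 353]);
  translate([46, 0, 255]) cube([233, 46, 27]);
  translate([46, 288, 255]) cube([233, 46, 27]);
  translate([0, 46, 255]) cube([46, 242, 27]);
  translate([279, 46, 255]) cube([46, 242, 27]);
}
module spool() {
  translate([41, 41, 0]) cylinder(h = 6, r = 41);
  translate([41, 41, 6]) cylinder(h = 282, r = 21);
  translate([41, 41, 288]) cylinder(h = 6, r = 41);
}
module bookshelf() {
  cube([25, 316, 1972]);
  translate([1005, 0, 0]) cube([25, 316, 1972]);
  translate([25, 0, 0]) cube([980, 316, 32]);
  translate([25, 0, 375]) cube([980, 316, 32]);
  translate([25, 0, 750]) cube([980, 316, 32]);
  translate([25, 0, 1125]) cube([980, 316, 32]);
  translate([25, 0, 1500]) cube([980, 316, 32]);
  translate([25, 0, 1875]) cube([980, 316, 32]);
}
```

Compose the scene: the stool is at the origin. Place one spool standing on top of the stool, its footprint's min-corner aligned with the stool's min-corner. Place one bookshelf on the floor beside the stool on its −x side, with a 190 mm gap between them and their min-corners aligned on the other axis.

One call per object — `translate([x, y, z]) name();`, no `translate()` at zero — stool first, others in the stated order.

stool();
translate([0, 0, 380]) spool();
translate([-1220, 0, 0]) bookshelf();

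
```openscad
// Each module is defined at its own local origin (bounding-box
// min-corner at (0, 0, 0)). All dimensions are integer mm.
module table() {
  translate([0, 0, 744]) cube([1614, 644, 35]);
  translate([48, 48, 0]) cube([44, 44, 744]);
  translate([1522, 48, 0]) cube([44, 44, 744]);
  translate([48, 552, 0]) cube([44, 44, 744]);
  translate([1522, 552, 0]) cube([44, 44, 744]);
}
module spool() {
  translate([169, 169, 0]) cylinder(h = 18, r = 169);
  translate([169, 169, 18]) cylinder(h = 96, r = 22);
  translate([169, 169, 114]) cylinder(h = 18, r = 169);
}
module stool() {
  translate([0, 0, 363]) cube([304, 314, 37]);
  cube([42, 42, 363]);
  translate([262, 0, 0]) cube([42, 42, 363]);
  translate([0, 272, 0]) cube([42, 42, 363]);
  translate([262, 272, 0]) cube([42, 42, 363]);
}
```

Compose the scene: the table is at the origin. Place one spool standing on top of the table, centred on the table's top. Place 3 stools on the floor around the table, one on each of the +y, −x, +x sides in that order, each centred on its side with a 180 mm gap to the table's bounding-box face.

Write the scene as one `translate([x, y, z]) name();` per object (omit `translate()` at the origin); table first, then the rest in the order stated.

table();
translate([638, 153, 779]) spool();
translate([655, 824, 0]) stool();
translate([-484, 165, 0]) stool();
translate([1794, 165, 0]) stool();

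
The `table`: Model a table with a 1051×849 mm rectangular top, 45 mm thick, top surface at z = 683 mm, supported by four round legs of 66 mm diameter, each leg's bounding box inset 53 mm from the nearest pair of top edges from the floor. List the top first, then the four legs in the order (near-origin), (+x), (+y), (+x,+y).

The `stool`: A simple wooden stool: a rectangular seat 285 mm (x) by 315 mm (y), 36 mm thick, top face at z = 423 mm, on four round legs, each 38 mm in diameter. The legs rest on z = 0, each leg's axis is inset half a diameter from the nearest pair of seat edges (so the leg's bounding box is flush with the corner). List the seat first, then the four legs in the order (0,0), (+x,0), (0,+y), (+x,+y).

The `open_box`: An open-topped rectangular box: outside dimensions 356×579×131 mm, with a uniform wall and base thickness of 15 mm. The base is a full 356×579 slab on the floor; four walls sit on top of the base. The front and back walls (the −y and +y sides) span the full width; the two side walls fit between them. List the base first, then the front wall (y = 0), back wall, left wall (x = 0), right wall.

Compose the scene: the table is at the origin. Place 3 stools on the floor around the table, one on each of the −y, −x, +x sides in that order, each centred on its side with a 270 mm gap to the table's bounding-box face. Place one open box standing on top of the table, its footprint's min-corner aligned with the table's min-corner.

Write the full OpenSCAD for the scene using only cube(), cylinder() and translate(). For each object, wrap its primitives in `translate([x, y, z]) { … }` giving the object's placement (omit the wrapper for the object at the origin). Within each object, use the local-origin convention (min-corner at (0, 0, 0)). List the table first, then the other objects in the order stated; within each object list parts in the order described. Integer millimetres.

translate([0, 0, 638]) cube([1051, 849, 45]);
translate([86, 86, 0]) cylinder(h = 638, r = 33);
translate([965, 86, 0]) cylinder(h = 638, r = 33);
translate([86, 763, 0]) cylinder(h = 638, r = 33);
translate([965, 763, 0]) cylinder(h = 638, r = 33);
translate([383, -585, 0]) {
  translate([0, 0, 387]) cube([285, 315, 36]);
  translate([19, 19, 0]) cylinder(h = 387, r = 19);
  translate([266, 19, 0]) cylinder(h = 387, r = 19);
  translate([19, 296, 0]) cylinder(h = 387, r = 19);
  translate([266, 296, 0]) cylinder(h = 387, r = 19);
}
translate([-555, 267, 0]) {
  translate([0, 0, 387]) cube([285, 315, 36]);
  translate([19, 19, 0]) cylinder(h = 387, r = 19);
  translate([266, 19, 0]) cylinder(h = 387, r = 19);
  translate([19, 296, 0]) cylinder(h = 387, r = 19);
  translate([266, 296, 0]) cylinder(h = 387, r = 19);
}
translate([1321, 267, 0]) {
  translate([0, 0, 387]) cube([285, 315, 36]);
  translate([19, 19, 0]) cylinder(h = 387, r = 19);
  translate([266, 19, 0]) cylinder(h = 387, r = 19);
  translate([19, 296, 0]) cylinder(h = 387, r = 19);
  translate([266, 296, 0]) cylinder(h = 387, r = 19);
}
translate([0, 0, 683]) {
  cube([356, 579, 15]);
  translate([0, 0, 15]) cube([356, 15, 116]);
  translate([0, 564, 15]) cube([356, 15, 116]);
  translate([0, 15, 15]) cube([15, 549, 116]);
  translate([341, 15, 15]) cube([15, 549, 116]);
}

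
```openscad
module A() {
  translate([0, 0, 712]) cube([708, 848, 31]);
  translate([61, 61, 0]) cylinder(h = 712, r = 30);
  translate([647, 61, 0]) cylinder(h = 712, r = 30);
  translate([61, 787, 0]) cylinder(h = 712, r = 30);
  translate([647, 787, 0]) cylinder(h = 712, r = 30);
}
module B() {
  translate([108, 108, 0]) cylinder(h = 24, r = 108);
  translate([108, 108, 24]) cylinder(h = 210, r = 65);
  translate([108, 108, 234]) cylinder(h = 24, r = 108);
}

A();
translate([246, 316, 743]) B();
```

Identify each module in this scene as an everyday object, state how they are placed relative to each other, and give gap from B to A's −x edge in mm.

A is a table. B is a spool. The spool is on top of the table, centred. The gap from the spool to the table's −x edge is 246 mm.

The spool's min-x is at 246; the table's min-x is 0; gap = 246 mm.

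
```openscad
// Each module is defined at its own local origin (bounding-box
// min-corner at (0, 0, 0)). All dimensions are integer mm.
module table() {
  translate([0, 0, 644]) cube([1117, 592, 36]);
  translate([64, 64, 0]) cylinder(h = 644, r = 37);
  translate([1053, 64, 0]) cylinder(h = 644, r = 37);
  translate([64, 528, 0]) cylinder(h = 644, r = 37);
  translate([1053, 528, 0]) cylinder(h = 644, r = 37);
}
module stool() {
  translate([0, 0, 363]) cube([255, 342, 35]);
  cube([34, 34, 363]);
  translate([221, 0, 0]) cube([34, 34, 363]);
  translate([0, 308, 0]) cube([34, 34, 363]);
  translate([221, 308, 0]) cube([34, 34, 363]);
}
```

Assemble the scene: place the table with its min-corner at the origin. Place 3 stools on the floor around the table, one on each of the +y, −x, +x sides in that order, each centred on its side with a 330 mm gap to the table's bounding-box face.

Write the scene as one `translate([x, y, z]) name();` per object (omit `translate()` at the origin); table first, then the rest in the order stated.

table();
translate([431, 922, 0]) stool();
translate([-585, 125, 0]) stool();
translate([1447, 125, 0]) stool();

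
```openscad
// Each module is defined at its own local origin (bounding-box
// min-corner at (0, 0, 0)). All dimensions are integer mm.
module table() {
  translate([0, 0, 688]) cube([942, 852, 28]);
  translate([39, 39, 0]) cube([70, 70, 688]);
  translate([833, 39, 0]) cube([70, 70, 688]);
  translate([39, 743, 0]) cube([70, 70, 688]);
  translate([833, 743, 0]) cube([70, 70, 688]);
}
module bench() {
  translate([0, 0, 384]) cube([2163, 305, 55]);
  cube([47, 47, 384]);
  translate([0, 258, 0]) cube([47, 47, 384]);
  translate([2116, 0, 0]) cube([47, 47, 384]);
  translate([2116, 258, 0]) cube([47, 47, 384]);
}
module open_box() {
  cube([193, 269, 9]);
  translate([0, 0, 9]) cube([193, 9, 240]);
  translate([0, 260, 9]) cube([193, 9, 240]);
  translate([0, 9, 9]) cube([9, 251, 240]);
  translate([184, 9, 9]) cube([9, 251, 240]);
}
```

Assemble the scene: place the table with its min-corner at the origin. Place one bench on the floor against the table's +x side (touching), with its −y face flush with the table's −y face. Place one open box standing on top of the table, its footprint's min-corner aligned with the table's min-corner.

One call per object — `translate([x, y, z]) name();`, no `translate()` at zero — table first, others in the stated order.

table();
translate([942, 0, 0]) bench();
translate([0, 0, 716]) open_box();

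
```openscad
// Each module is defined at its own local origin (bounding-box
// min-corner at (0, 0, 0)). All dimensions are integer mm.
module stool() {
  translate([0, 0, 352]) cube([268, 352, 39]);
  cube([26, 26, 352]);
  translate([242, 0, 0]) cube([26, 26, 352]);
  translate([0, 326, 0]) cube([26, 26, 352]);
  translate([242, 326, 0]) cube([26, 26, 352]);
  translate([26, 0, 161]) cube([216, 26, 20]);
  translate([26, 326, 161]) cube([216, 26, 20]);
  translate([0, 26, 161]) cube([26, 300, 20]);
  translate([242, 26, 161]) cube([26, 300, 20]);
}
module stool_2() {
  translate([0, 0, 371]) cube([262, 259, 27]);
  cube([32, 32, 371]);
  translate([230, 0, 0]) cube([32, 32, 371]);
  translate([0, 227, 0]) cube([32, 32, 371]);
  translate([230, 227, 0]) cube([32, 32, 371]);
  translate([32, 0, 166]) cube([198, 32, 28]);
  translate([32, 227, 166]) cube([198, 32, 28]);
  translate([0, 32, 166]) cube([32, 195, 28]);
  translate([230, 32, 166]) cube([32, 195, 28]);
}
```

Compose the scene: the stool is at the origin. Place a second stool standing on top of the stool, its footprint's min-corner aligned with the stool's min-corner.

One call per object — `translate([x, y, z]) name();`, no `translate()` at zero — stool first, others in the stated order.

stool();
translate([0, 0, 391]) stool_2();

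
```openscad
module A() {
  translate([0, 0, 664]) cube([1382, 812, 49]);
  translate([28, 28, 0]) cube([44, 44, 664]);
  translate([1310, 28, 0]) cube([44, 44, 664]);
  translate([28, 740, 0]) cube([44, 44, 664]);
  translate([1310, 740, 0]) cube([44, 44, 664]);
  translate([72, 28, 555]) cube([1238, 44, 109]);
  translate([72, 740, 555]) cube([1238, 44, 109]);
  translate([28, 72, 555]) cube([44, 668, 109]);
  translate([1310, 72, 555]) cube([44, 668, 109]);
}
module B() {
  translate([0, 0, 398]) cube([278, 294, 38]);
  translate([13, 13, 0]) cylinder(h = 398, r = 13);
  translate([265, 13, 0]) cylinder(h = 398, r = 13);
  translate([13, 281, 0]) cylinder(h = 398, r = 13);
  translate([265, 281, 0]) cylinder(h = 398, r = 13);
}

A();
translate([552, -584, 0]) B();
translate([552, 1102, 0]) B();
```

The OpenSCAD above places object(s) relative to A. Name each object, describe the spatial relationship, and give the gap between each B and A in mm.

A is a table. B is a stool. Two stools sit around the table at the −y, +y sides. The gap between each stool and the table is 290 mm.

Each stool's nearest face is 290 mm from the table's bounding box.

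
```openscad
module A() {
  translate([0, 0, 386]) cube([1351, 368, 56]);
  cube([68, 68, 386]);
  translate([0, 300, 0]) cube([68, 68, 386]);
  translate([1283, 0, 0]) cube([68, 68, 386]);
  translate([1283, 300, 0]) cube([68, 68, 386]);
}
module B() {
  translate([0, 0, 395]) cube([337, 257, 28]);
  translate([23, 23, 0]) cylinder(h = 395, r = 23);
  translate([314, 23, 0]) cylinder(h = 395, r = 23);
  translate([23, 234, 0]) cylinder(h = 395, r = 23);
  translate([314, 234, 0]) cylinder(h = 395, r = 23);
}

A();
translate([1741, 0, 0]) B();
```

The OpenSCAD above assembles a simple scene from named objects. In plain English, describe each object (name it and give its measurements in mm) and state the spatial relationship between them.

A is a long wooden bench with a 1351 mm (x) × 368 mm (y) seat, 56 mm thick, its top surface 442 mm above the floor. Four 68 mm square legs at the seat corners, flush with the edges, run from z = 0 to the seat underside.

B is a four-legged stool. The seat is a 337×257×28 mm slab whose top surface is at z = 423 mm; four round legs, each 46 mm in diameter, run from the floor (z = 0) to the underside of the seat, each leg's axis is inset half a diameter from the nearest pair of seat edges (so the leg's bounding box is flush with the corner).

The stool is on the floor beside the bench on its +x side.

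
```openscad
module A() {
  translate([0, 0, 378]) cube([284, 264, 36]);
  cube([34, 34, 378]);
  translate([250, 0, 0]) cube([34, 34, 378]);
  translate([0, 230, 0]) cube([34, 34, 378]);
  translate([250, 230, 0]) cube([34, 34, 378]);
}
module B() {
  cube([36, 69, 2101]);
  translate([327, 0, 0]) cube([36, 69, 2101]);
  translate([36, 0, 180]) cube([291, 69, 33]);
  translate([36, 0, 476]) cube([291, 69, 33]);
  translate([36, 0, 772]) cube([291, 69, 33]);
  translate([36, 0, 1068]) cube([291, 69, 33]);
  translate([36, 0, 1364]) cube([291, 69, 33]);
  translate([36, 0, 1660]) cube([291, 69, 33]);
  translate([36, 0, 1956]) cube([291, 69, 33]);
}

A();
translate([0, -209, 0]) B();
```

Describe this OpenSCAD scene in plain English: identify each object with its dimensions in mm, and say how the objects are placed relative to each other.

A is a simple wooden stool: a rectangular seat 284 mm (x) by 264 mm (y), 36 mm thick, top face at z = 414 mm, on four square legs, each 34×34 mm in cross-section. The legs rest on z = 0, each flush with a corner of the seat.

B is a straight ladder. Two 36×69 mm vertical rails, 2101 mm tall, stand 363 mm apart (outside-to-outside) with their front faces coplanar on the −y side. 7 rungs, each 69 mm deep and 33 mm tall, span between the inner faces of the rails, front faces flush with the rails. The lowest rung's underside is at z = 180 mm and rungs are spaced 296 mm apart (underside to underside).

The ladder is on the floor beside the stool on its −y side.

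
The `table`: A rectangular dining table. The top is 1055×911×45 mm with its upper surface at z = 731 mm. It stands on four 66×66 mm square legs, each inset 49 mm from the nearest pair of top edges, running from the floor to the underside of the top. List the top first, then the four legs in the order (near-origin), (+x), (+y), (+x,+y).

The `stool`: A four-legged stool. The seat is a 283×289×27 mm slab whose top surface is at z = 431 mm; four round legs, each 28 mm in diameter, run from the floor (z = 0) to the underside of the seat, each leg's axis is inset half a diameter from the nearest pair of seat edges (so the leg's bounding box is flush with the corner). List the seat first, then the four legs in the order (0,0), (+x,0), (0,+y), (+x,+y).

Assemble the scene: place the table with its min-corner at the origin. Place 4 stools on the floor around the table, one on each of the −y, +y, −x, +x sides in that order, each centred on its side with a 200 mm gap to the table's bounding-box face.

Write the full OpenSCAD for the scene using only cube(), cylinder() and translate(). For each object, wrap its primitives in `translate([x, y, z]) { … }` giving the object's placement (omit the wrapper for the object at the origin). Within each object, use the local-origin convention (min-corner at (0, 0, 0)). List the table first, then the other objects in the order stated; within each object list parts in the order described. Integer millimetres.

translate([0, 0, 686]) cube([1055, 911, 45]);
translate([49, 49, 0]) cube([66, 66, 686]);
translate([940, 49, 0]) cube([66, 66, 686]);
translate([49, 796, 0]) cube([66, 66, 686]);
translate([940, 796, 0]) cube([66, 66, 686]);
translate([386, -489, 0]) {
  translate([0, 0, 404]) cube([283, 289, 27]);
  translate([14, 14, 0]) cylinder(h = 404, r = 14);
  translate([269, 14, 0]) cylinder(h = 404, r = 14);
  translate([14, 275, 0]) cylinder(h = 404, r = 14);
  translate([269, 275, 0]) cylinder(h = 404, r = 14);
}
translate([386, 1111, 0]) {
  translate([0, 0, 404]) cube([283, 289, 27]);
  translate([14, 14, 0]) cylinder(h = 404, r = 14);
  translate([269, 14, 0]) cylinder(h = 404, r = 14);
  translate([14, 275, 0]) cylinder(h = 404, r = 14);
  translate([269, 275, 0]) cylinder(h = 404, r = 14);
}
translate([-483, 311, 0]) {
  translate([0, 0, 404]) cube([283, 289, 27]);
  translate([14, 14, 0]) cylinder(h = 404, r = 14);
  translate([269, 14, 0]) cylinder(h = 404, r = 14);
  translate([14, 275, 0]) cylinder(h = 404, r = 14);
  translate([269, 275, 0]) cylinder(h = 404, r = 14);
}
translate([1255, 311, 0]) {
  translate([0, 0, 404]) cube([283, 289, 27]);
  translate([14, 14, 0]) cylinder(h = 404, r = 14);
  translate([269, 14, 0]) cylinder(h = 404, r = 14);
  translate([14, 275, 0]) cylinder(h = 404, r = 14);
  translate([269, 275, 0]) cylinder(h = 404, r = 14);
}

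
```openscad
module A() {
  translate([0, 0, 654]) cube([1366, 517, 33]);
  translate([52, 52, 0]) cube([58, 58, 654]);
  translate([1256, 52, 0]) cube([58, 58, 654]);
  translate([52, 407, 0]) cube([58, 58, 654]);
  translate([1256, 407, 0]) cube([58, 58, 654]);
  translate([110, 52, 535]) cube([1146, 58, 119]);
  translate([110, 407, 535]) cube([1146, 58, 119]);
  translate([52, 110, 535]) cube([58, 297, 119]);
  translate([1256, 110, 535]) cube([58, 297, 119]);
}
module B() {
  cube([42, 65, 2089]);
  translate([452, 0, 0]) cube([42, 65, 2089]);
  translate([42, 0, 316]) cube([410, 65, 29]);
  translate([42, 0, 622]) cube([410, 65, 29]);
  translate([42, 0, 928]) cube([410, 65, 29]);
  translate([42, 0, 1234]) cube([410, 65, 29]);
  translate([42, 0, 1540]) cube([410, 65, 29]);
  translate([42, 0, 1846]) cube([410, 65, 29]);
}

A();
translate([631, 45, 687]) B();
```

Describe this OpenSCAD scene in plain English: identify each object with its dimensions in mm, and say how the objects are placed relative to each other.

A is a rectangular dining table. The top is 1366×517×33 mm with its upper surface at z = 687 mm. It stands on four 58×58 mm square legs, each inset 52 mm from the nearest pair of top edges, running from the floor to the underside of the top. Four apron rails, 58 mm thick and 119 mm tall, run between adjacent legs with their top edges flush with the underside of the top and their outer faces flush with the legs' outer faces.

B is a wooden ladder with two side rails of 42×65 mm section and 2089 mm height, set 494 mm apart overall. Between them run 6 rectangular rungs (65 mm deep, 29 mm thick), front faces flush with the rails' −y face. The bottom of the first rung is 316 mm above the floor and each subsequent rung is 306 mm higher than the one below.

The ladder is on top of the table.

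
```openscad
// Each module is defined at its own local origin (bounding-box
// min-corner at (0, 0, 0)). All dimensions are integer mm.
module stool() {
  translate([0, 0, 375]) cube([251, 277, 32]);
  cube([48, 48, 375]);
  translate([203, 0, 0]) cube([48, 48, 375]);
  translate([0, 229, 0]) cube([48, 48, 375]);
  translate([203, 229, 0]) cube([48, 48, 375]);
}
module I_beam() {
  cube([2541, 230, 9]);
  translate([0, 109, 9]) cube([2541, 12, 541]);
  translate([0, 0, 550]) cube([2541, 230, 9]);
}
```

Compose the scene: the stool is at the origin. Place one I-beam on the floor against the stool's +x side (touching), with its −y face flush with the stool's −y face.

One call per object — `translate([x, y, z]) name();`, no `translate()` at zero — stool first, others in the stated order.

stool();
translate([251, 0, 0]) I_beam();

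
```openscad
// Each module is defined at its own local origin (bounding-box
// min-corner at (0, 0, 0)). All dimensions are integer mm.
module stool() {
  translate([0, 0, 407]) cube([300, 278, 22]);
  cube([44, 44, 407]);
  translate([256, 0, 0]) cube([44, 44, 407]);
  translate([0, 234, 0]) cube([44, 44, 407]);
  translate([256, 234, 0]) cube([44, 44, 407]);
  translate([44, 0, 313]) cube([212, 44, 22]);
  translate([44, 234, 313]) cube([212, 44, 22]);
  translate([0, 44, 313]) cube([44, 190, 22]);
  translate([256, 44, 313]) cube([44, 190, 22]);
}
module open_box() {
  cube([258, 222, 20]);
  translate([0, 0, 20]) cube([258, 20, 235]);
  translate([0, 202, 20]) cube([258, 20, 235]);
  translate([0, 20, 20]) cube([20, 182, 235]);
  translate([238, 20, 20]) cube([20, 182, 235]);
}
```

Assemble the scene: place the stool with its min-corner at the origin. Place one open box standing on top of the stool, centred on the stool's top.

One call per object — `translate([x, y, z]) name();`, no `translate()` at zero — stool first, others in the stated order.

stool();
translate([21, 28, 429]) open_box();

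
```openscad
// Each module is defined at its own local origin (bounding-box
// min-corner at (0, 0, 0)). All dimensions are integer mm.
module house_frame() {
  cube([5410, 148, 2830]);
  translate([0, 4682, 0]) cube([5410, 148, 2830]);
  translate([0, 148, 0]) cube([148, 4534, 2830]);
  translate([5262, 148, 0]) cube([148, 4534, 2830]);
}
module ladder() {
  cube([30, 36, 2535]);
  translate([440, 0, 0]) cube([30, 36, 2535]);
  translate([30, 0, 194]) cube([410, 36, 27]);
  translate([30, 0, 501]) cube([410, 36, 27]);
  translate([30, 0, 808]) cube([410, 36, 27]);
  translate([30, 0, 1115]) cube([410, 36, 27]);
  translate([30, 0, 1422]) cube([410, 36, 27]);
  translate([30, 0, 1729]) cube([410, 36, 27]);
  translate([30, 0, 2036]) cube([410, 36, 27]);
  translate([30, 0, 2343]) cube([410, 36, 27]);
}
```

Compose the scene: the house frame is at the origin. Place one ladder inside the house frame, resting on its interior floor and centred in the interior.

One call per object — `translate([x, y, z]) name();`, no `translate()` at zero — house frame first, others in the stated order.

house_frame();
translate([2470, 2397, 0]) ladder();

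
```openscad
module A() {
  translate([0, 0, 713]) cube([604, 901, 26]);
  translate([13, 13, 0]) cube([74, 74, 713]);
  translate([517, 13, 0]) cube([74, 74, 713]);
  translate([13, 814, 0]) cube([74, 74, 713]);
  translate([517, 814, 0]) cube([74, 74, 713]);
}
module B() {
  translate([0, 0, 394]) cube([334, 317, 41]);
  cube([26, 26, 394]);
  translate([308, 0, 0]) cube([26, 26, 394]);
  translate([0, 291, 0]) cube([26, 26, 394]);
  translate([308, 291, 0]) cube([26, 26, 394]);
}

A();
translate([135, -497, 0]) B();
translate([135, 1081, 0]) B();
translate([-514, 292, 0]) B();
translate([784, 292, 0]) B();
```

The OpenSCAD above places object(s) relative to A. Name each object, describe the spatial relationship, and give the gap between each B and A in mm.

Each stool's nearest face is 180 mm from the table's bounding box.

A is a table. B is a stool. Four stools sit around the table at the −y, +y, −x, +x sides. The gap between each stool and the table is 180 mm.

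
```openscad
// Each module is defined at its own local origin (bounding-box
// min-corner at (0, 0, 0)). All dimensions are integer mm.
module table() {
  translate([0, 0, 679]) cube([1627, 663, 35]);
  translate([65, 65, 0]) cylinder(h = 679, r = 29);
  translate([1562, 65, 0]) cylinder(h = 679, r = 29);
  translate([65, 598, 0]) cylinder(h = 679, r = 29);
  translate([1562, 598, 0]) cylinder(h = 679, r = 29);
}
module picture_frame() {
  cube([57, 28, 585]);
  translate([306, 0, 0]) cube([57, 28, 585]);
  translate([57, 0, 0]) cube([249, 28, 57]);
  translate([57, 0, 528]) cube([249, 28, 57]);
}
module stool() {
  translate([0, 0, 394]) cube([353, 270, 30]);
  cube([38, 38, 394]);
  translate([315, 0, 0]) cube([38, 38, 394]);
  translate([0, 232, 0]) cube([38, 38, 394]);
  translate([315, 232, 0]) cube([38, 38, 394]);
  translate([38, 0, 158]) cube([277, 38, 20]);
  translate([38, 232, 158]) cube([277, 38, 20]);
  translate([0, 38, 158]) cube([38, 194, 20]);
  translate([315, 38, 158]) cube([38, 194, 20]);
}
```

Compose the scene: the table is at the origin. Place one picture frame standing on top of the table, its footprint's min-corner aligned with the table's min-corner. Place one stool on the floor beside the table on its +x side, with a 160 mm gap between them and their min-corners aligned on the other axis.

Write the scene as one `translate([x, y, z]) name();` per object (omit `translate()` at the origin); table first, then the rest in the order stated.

table();
translate([0, 0, 714]) picture_frame();
translate([1787, 0, 0]) stool();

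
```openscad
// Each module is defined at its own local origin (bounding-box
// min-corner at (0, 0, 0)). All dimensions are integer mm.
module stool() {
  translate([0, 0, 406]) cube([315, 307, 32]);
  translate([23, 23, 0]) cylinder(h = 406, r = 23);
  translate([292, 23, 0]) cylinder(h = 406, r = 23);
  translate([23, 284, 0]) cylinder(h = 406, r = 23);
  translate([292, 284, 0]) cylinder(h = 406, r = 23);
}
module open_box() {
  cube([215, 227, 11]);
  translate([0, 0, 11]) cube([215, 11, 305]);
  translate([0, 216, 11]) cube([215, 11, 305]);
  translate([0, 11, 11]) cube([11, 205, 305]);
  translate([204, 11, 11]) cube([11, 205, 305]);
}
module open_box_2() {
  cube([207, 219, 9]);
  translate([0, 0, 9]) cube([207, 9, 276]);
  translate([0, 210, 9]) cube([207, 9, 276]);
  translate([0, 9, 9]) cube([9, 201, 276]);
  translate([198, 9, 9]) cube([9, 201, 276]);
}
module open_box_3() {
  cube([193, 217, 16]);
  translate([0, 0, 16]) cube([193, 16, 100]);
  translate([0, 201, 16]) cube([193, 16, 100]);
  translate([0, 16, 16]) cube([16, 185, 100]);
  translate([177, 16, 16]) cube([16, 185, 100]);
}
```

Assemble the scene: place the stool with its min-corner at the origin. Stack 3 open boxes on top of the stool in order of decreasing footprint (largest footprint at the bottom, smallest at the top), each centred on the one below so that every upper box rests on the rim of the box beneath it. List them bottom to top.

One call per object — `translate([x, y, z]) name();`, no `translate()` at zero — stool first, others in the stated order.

stool();
translate([50, 40, 438]) open_box();
translate([54, 44, 754]) open_box_2();
translate([61, 45, 1039]) open_box_3();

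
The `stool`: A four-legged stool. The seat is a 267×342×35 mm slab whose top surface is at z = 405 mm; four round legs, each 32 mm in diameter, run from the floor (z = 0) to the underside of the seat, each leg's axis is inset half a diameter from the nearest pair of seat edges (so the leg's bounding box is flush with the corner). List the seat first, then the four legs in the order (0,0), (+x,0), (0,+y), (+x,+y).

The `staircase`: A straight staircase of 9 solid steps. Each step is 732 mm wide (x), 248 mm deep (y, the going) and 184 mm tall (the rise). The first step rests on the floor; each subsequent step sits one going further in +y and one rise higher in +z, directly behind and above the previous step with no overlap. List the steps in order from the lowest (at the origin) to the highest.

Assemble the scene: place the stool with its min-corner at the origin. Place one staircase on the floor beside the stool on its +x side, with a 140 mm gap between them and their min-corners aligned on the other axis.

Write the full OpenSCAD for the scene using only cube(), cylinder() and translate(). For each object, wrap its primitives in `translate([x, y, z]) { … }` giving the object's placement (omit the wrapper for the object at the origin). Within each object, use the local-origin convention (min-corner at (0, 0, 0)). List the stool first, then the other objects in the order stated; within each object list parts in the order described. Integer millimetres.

translate([0, 0, 370]) cube([267, 342, 35]);
translate([16, 16, 0]) cylinder(h = 370, r = 16);
translate([251, 16, 0]) cylinder(h = 370, r = 16);
translate([16, 326, 0]) cylinder(h = 370, r = 16);
translate([251, 326, 0]) cylinder(h = 370, r = 16);
translate([407, 0, 0]) {
  cube([732, 248, 184]);
  translate([0, 248, 184]) cube([732, 248, 184]);
  translate([0, 496, 368]) cube([732, 248, 184]);
  translate([0, 744, 552]) cube([732, 248, 184]);
  translate([0, 992, 736]) cube([732, 248, 184]);
  translate([0, 1240, 920]) cube([732, 248, 184]);
  translate([0, 1488, 1104]) cube([732, 248, 184]);
  translate([0, 1736, 1288]) cube([732, 248, 184]);
  translate([0, 1984, 1472]) cube([732, 248, 184]);
}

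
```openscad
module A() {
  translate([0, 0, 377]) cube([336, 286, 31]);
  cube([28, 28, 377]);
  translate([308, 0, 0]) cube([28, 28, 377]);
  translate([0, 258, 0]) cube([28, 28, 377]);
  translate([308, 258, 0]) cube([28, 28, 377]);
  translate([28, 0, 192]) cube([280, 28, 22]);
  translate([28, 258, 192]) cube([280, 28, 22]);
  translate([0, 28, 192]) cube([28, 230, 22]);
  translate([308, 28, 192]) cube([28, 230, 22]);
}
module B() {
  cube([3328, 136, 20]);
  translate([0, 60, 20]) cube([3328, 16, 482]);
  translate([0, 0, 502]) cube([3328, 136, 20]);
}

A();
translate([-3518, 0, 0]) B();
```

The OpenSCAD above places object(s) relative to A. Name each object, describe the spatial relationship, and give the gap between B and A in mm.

A is a stool. B is an I-beam. The I-beam is on the floor beside the stool on its −x side. The gap between the I-beam and the stool is 190 mm.

The I-beam's nearest face is 190 mm from the stool's −x face.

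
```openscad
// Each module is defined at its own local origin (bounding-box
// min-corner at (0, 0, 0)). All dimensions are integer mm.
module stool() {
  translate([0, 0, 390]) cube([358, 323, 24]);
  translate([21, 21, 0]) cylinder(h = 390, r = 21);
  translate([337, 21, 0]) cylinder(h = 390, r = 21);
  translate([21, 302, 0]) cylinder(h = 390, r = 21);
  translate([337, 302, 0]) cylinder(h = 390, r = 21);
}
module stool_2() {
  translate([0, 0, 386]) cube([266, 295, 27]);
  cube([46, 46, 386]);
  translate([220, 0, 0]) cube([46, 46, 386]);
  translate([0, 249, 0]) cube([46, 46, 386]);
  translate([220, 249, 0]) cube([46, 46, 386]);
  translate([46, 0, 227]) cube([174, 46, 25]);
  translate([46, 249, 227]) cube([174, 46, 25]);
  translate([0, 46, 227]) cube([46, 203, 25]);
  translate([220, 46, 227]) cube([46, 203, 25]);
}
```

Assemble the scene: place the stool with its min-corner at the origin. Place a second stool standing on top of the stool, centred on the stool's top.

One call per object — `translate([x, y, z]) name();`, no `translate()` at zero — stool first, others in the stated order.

stool();
translate([46, 14, 414]) stool_2();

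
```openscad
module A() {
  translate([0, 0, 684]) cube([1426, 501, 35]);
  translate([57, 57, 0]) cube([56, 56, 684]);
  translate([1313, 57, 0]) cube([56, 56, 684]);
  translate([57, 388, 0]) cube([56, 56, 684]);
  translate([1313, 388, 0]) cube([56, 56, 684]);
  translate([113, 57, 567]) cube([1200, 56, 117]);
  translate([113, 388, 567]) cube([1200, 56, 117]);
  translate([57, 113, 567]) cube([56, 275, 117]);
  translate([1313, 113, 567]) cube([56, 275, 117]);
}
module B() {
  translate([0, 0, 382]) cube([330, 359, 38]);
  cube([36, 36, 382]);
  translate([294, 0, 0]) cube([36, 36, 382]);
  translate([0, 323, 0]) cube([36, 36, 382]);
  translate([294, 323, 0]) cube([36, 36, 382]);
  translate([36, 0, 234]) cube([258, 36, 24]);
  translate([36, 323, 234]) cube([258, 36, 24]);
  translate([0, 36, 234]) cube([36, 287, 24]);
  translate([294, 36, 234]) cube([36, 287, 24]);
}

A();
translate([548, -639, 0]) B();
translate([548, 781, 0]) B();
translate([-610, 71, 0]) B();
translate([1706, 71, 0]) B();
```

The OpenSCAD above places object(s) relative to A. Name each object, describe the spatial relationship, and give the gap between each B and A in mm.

Each stool's nearest face is 280 mm from the table's bounding box.

A is a table. B is a stool. Four stools sit around the table at the −y, +y, −x, +x sides. The gap between each stool and the table is 280 mm.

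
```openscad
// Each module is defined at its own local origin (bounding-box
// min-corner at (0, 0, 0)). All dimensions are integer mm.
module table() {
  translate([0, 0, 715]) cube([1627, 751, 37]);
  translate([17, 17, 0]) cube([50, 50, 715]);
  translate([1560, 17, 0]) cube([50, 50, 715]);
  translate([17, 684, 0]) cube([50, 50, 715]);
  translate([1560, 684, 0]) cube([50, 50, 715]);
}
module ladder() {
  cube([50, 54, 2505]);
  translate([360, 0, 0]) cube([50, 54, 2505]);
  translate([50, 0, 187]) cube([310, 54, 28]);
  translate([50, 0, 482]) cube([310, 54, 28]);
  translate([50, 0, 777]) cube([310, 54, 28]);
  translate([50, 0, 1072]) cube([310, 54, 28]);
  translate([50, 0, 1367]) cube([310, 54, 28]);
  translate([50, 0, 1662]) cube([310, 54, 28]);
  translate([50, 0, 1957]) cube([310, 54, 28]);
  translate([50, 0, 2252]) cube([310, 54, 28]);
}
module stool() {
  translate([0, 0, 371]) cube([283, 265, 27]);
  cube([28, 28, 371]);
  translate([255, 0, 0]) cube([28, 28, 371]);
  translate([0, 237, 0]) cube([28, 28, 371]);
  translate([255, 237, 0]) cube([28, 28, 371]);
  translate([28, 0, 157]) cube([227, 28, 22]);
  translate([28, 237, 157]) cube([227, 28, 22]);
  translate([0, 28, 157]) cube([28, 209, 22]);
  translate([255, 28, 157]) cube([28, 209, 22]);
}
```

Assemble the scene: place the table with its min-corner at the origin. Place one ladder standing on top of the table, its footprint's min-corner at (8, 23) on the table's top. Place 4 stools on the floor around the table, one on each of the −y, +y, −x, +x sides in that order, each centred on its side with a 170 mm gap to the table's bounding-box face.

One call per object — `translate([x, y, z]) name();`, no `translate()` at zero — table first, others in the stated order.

table();
translate([8, 23, 752]) ladder();
translate([672, -435, 0]) stool();
translate([672, 921, 0]) stool();
translate([-453, 243, 0]) stool();
translate([1797, 243, 0]) stool();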